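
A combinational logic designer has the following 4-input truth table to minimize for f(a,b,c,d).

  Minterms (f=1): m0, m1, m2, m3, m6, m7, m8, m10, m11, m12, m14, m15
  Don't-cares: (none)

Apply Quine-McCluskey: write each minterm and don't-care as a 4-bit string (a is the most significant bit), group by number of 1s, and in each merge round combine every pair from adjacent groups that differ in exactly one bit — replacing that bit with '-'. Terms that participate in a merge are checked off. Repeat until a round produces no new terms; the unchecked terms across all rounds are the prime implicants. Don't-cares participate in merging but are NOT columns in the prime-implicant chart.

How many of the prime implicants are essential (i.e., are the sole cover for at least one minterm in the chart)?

3

[col 0] 0000*, 0001*, 0010*, 0011*, 0110*, 0111*, 1000*, 1010*, 1011*, 1100*, 1110*, 1111*
[col 1] -000*, -010*, -011*, -110*, -111*, 0-10*, 0-11*, 00-0*, 00-1*, 000-*, 001-*, 011-*, 1-00*, 1-10*, 1-11*, 10-0*, 101-*, 11-0*, 111-*
[col 2] --10*, --11*, -0-0, -01-*, -11-*, 0-1-*, 00--, 1--0, 1-1-*
[col 3] --1-
Prime implicants: --1-, -0-0, 00--, 1--0
PI chart (minterm → PIs covering it):
  0 | -0-0,00--
  1 | 00--  (sole → essential)
  2 | --1-,-0-0,00--
  3 | --1-,00--
  6 | --1-  (sole → essential)
  7 | --1-  (sole → essential)
  8 | -0-0,1--0
  10 | --1-,-0-0,1--0
  11 | --1-  (sole → essential)
  12 | 1--0  (sole → essential)
  14 | --1-,1--0
  15 | --1-  (sole → essential)
Essential prime implicants: --1-, 00--, 1--0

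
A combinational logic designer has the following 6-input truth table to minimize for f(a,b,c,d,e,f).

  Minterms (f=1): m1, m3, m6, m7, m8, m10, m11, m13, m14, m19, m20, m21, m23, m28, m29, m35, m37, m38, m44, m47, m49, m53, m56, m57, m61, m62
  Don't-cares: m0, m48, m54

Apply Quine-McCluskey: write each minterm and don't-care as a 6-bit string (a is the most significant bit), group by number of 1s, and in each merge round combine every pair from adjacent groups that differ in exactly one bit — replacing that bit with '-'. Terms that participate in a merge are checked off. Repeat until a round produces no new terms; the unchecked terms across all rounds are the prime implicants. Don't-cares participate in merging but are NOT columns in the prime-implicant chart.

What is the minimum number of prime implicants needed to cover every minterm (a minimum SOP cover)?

15

size-2^0 implicants → 000000(✓)  000001(✓)  000011(✓)  000110(✓)  000111(✓)  001000(✓)  001010(✓)  001011(✓)  001101(✓)  001110(✓)  010011(✓)  010100(✓)  010101(✓)  010111(✓)  011100(✓)  011101(✓)  100011(✓)  100101(✓)  100110(✓)  101100  101111  110000(✓)  110001(✓)  110101(✓)  110110(✓)  111000(✓)  111001(✓)  111101(✓)  111110(✓)
size-2^1 implicants → -00011  -00110  -10101(✓)  -11101(✓)  0-0011(✓)  0-0111(✓)  0-1101  00-000  00-011  00-110  000-11(✓)  0000-1  00000-  00011-  001-10  0010-0  00101-  01-100(✓)  01-101(✓)  010-11(✓)  0101-1  01010-(✓)  01110-(✓)  1-0101  1-0110  11-000(✓)  11-001(✓)  11-101(✓)  11-110  110-01(✓)  11000-(✓)  111-01(✓)  11100-(✓)
size-2^2 implicants → -1-101  0-0-11  01-10-  11--01  11-00-
Unchecked terms (primes): -00011, -00110, -1-101, 0-0-11, 0-1101, 00-000, 00-011, 00-110, 0000-1, 00000-, 00011-, 001-10, 0010-0, 00101-, 01-10-, 0101-1, 1-0101, 1-0110, 101100, 101111, 11--01, 11-00-, 11-110
Minterm coverage:
  m1 ⊆ 0000-1,00000-
  m3 ⊆ -00011,0-0-11,00-011,0000-1
  m6 ⊆ -00110,00-110,00011-
  m7 ⊆ 0-0-11,00011-
  m8 ⊆ 00-000,0010-0
  m10 ⊆ 001-10,0010-0,00101-
  m11 ⊆ 00-011,00101-
  m13 ⊆ 0-1101 [E]
  m14 ⊆ 00-110,001-10
  m19 ⊆ 0-0-11 [E]
  m20 ⊆ 01-10- [E]
  m21 ⊆ -1-101,01-10-,0101-1
  m23 ⊆ 0-0-11,0101-1
  m28 ⊆ 01-10- [E]
  m29 ⊆ -1-101,0-1101,01-10-
  m35 ⊆ -00011 [E]
  m37 ⊆ 1-0101 [E]
  m38 ⊆ -00110,1-0110
  m44 ⊆ 101100 [E]
  m47 ⊆ 101111 [E]
  m49 ⊆ 11--01,11-00-
  m53 ⊆ -1-101,1-0101,11--01
  m56 ⊆ 11-00- [E]
  m57 ⊆ 11--01,11-00-
  m61 ⊆ -1-101,11--01
  m62 ⊆ 11-110 [E]
E = {-00011, 0-0-11, 0-1101, 01-10-, 1-0101, 101100, 101111, 11-00-, 11-110}
Petrick residual → -00110, -1-101, 00-000, 00-011, 0000-1, 001-10
Cover = b'c'd'ef + b'c'def' + bde'f + a'c'ef + a'cde'f + a'b'd'e'f' + a'b'd'ef + a'b'c'd'f + a'b'cef' + a'bde' + ac'de'f + ab'cde'f' + ab'cdef + abd'e' + abdef'  |cover|=15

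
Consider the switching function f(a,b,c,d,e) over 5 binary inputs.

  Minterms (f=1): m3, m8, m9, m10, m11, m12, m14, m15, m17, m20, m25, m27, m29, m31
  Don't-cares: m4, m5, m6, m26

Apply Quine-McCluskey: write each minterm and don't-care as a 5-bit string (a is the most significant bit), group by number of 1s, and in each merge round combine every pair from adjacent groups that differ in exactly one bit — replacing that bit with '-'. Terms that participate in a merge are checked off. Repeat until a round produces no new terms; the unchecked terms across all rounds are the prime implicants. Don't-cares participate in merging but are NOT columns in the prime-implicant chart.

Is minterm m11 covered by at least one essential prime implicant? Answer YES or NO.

YES

Round 0: 00011✓ 00100✓ 00101✓ 00110✓ 01000✓ 01001✓ 01010✓ 01011✓ 01100✓ 01110✓ 01111✓ 10001✓ 10100✓ 11001✓ 11010✓ 11011✓ 11101✓ 11111✓
Round 1: -0100 -1001✓ -1010✓ -1011✓ -1111✓ 0-011 0-100✓ 0-110✓ 001-0✓ 0010- 01-00✓ 01-10✓ 01-11✓ 010-0✓ 010-1✓ 0100-✓ 0101-✓ 011-0✓ 0111-✓ 1-001 11-01✓ 11-11✓ 110-1✓ 1101-✓ 111-1✓
Round 2: -1-11 -10-1 -101- 0-1-0 01--0 01-1- 010-- 11--1
PIs = {-0100, -1-11, -10-1, -101-, 0-011, 0-1-0, 0010-, 01--0, 01-1-, 010--, 1-001, 11--1}
Coverage chart:
  m3: 0-011 ←essential
  m8: 01--0,010--
  m9: -10-1,010--
  m10: -101-,01--0,01-1-,010--
  m11: -1-11,-10-1,-101-,0-011,01-1-,010--
  m12: 0-1-0,01--0
  m14: 0-1-0,01--0,01-1-
  m15: -1-11,01-1-
  m17: 1-001 ←essential
  m20: -0100 ←essential
  m25: -10-1,1-001,11--1
  m27: -1-11,-10-1,-101-,11--1
  m29: 11--1 ←essential
  m31: -1-11,11--1
Essential: -0100, 0-011, 1-001, 11--1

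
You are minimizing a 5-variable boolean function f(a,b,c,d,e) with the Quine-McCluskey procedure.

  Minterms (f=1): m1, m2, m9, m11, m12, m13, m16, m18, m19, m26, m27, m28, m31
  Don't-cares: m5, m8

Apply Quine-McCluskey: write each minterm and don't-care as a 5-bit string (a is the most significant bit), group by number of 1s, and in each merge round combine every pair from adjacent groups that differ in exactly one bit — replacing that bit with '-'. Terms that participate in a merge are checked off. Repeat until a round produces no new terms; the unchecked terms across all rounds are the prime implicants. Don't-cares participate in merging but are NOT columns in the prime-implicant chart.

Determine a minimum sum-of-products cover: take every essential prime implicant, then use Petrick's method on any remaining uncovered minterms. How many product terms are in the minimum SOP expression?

7

size-2^0 implicants → 00001(✓)  00010(✓)  00101(✓)  01000(✓)  01001(✓)  01011(✓)  01100(✓)  01101(✓)  10000(✓)  10010(✓)  10011(✓)  11010(✓)  11011(✓)  11100(✓)  11111(✓)
size-2^1 implicants → -0010  -1011  -1100  0-001(✓)  0-101(✓)  00-01(✓)  01-00(✓)  01-01(✓)  010-1  0100-(✓)  0110-(✓)  1-010(✓)  1-011(✓)  100-0  1001-(✓)  11-11  1101-(✓)
size-2^2 implicants → 0--01  01-0-  1-01-
Unchecked terms (primes): -0010, -1011, -1100, 0--01, 01-0-, 010-1, 1-01-, 100-0, 11-11
Minterm coverage:
  m1 ⊆ 0--01 [E]
  m2 ⊆ -0010 [E]
  m9 ⊆ 0--01,01-0-,010-1
  m11 ⊆ -1011,010-1
  m12 ⊆ -1100,01-0-
  m13 ⊆ 0--01,01-0-
  m16 ⊆ 100-0 [E]
  m18 ⊆ -0010,1-01-,100-0
  m19 ⊆ 1-01- [E]
  m26 ⊆ 1-01- [E]
  m27 ⊆ -1011,1-01-,11-11
  m28 ⊆ -1100 [E]
  m31 ⊆ 11-11 [E]
E = {-0010, -1100, 0--01, 1-01-, 100-0, 11-11}
Petrick residual → -1011
Cover = b'c'de' + bc'de + bcd'e' + a'd'e + ac'd + ab'c'e' + abde  |cover|=7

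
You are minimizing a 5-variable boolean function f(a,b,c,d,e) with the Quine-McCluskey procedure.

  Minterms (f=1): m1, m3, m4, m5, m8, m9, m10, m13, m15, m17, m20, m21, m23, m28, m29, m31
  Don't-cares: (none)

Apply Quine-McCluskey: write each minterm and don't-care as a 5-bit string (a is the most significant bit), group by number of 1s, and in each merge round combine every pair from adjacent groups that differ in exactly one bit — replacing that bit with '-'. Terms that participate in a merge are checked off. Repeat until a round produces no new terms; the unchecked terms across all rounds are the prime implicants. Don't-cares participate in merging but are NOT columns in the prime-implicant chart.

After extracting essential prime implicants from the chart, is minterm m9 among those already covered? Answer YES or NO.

size-2^0 implicants → 00001(✓)  00011(✓)  00100(✓)  00101(✓)  01000(✓)  01001(✓)  01010(✓)  01101(✓)  01111(✓)  10001(✓)  10100(✓)  10101(✓)  10111(✓)  11100(✓)  11101(✓)  11111(✓)
size-2^1 implicants → -0001(✓)  -0100(✓)  -0101(✓)  -1101(✓)  -1111(✓)  0-001(✓)  0-101(✓)  00-01(✓)  000-1  0010-(✓)  01-01(✓)  010-0  0100-  011-1(✓)  1-100(✓)  1-101(✓)  1-111(✓)  10-01(✓)  101-1(✓)  1010-(✓)  111-1(✓)  1110-(✓)
size-2^2 implicants → --101  -0-01  -010-  -11-1  0--01  1-1-1  1-10-
Unchecked terms (primes): --101, -0-01, -010-, -11-1, 0--01, 000-1, 010-0, 0100-, 1-1-1, 1-10-
Minterm coverage:
  m1 ⊆ -0-01,0--01,000-1
  m3 ⊆ 000-1 [E]
  m4 ⊆ -010- [E]
  m5 ⊆ --101,-0-01,-010-,0--01
  m8 ⊆ 010-0,0100-
  m9 ⊆ 0--01,0100-
  m10 ⊆ 010-0 [E]
  m13 ⊆ --101,-11-1,0--01
  m15 ⊆ -11-1 [E]
  m17 ⊆ -0-01 [E]
  m20 ⊆ -010-,1-10-
  m21 ⊆ --101,-0-01,-010-,1-1-1,1-10-
  m23 ⊆ 1-1-1 [E]
  m28 ⊆ 1-10- [E]
  m29 ⊆ --101,-11-1,1-1-1,1-10-
  m31 ⊆ -11-1,1-1-1
E = {-0-01, -010-, -11-1, 000-1, 010-0, 1-1-1, 1-10-}

NO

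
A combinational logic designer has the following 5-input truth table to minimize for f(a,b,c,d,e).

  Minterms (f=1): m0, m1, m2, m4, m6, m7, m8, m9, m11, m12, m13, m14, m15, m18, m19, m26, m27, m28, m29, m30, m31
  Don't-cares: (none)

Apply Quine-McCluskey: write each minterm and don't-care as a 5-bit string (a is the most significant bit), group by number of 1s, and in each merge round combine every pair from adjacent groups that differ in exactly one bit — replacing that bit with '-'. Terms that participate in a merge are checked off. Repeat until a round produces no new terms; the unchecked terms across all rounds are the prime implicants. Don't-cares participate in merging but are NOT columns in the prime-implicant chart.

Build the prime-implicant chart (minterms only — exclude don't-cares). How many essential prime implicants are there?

4

[col 0] 00000*, 00001*, 00010*, 00100*, 00110*, 00111*, 01000*, 01001*, 01011*, 01100*, 01101*, 01110*, 01111*, 10010*, 10011*, 11010*, 11011*, 11100*, 11101*, 11110*, 11111*
[col 1] -0010, -1011*, -1100*, -1101*, -1110*, -1111*, 0-000*, 0-001*, 0-100*, 0-110*, 0-111*, 00-00*, 00-10*, 000-0*, 0000-*, 001-0*, 0011-*, 01-00*, 01-01*, 01-11*, 010-1*, 0100-*, 011-0*, 011-1*, 0110-*, 0111-*, 1-010*, 1-011*, 1001-*, 11-10*, 11-11*, 1101-*, 111-0*, 111-1*, 1110-*, 1111-*
[col 2] -1-11, -11-0*, -11-1*, -110-*, -111-*, 0--00, 0-00-, 0-1-0, 0-11-, 00--0, 01--1, 01-0-, 011--*, 1-01-, 11-1-, 111--*
[col 3] -11--
Prime implicants: -0010, -1-11, -11--, 0--00, 0-00-, 0-1-0, 0-11-, 00--0, 01--1, 01-0-, 1-01-, 11-1-
PI chart (minterm → PIs covering it):
  0 | 0--00,0-00-,00--0
  1 | 0-00-  (sole → essential)
  2 | -0010,00--0
  4 | 0--00,0-1-0,00--0
  6 | 0-1-0,0-11-,00--0
  7 | 0-11-  (sole → essential)
  8 | 0--00,0-00-,01-0-
  9 | 0-00-,01--1,01-0-
  11 | -1-11,01--1
  12 | -11--,0--00,0-1-0,01-0-
  13 | -11--,01--1,01-0-
  14 | -11--,0-1-0,0-11-
  15 | -1-11,-11--,0-11-,01--1
  18 | -0010,1-01-
  19 | 1-01-  (sole → essential)
  26 | 1-01-,11-1-
  27 | -1-11,1-01-,11-1-
  28 | -11--  (sole → essential)
  29 | -11--  (sole → essential)
  30 | -11--,11-1-
  31 | -1-11,-11--,11-1-
Essential prime implicants: -11--, 0-00-, 0-11-, 1-01-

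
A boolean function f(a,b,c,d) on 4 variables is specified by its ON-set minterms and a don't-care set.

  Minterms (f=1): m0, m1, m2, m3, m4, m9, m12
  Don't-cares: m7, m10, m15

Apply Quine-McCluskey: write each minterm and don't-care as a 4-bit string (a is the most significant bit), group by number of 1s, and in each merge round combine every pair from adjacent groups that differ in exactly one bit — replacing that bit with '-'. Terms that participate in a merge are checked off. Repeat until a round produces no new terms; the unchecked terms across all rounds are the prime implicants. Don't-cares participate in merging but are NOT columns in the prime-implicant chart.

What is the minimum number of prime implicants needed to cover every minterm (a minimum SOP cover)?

Round 0: 0000✓ 0001✓ 0010✓ 0011✓ 0100✓ 0111✓ 1001✓ 1010✓ 1100✓ 1111✓
Round 1: -001 -010 -100 -111 0-00 0-11 00-0✓ 00-1✓ 000-✓ 001-✓
Round 2: 00--
PIs = {-001, -010, -100, -111, 0-00, 0-11, 00--}
Coverage chart:
  m0: 0-00,00--
  m1: -001,00--
  m2: -010,00--
  m3: 0-11,00--
  m4: -100,0-00
  m9: -001 ←essential
  m12: -100 ←essential
Essential: -001, -100
Petrick residual → 00--
Min cover (3 terms): b'c'd + bc'd' + a'b'

3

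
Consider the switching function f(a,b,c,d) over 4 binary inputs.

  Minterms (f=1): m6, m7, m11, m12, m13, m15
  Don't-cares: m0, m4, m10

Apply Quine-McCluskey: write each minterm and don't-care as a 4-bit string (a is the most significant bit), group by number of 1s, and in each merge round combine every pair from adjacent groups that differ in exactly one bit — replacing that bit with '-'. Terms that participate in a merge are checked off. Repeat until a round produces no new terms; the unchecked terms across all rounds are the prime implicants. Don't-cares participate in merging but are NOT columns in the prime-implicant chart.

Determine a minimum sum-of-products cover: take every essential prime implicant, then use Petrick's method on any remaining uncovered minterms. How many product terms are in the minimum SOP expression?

size-2^0 implicants → 0000(✓)  0100(✓)  0110(✓)  0111(✓)  1010(✓)  1011(✓)  1100(✓)  1101(✓)  1111(✓)
size-2^1 implicants → -100  -111  0-00  01-0  011-  1-11  101-  11-1  110-
Unchecked terms (primes): -100, -111, 0-00, 01-0, 011-, 1-11, 101-, 11-1, 110-
Minterm coverage:
  m6 ⊆ 01-0,011-
  m7 ⊆ -111,011-
  m11 ⊆ 1-11,101-
  m12 ⊆ -100,110-
  m13 ⊆ 11-1,110-
  m15 ⊆ -111,1-11,11-1
(no essential prime implicants)
Petrick residual → 011-, 1-11, 110-
Cover = a'bc + acd + abc'  |cover|=3

3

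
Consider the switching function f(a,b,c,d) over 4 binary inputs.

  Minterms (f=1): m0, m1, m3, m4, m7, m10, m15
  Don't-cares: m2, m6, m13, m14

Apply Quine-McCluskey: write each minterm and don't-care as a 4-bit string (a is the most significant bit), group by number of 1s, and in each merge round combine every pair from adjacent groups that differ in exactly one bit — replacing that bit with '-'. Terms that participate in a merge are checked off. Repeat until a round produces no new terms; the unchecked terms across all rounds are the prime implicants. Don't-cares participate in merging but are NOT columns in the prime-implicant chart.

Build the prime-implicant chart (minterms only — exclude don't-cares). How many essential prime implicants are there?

size-2^0 implicants → 0000(✓)  0001(✓)  0010(✓)  0011(✓)  0100(✓)  0110(✓)  0111(✓)  1010(✓)  1101(✓)  1110(✓)  1111(✓)
size-2^1 implicants → -010(✓)  -110(✓)  -111(✓)  0-00(✓)  0-10(✓)  0-11(✓)  00-0(✓)  00-1(✓)  000-(✓)  001-(✓)  01-0(✓)  011-(✓)  1-10(✓)  11-1  111-(✓)
size-2^2 implicants → --10  -11-  0--0  0-1-  00--
Unchecked terms (primes): --10, -11-, 0--0, 0-1-, 00--, 11-1
Minterm coverage:
  m0 ⊆ 0--0,00--
  m1 ⊆ 00-- [E]
  m3 ⊆ 0-1-,00--
  m4 ⊆ 0--0 [E]
  m7 ⊆ -11-,0-1-
  m10 ⊆ --10 [E]
  m15 ⊆ -11-,11-1
E = {--10, 0--0, 00--}

3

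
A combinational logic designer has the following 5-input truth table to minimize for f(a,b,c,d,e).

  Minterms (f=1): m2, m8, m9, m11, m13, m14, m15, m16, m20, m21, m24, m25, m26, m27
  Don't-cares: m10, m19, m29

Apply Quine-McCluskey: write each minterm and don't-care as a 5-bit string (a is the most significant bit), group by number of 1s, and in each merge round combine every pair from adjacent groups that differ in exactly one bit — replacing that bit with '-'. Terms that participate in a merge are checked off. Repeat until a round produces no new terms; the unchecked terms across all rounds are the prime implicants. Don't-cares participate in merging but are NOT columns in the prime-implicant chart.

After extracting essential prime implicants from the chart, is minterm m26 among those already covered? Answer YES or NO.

YES

size-2^0 implicants → 00010(✓)  01000(✓)  01001(✓)  01010(✓)  01011(✓)  01101(✓)  01110(✓)  01111(✓)  10000(✓)  10011(✓)  10100(✓)  10101(✓)  11000(✓)  11001(✓)  11010(✓)  11011(✓)  11101(✓)
size-2^1 implicants → -1000(✓)  -1001(✓)  -1010(✓)  -1011(✓)  -1101(✓)  0-010  01-01(✓)  01-10(✓)  01-11(✓)  010-0(✓)  010-1(✓)  0100-(✓)  0101-(✓)  011-1(✓)  0111-(✓)  1-000  1-011  1-101  10-00  1010-  11-01(✓)  110-0(✓)  110-1(✓)  1100-(✓)  1101-(✓)
size-2^2 implicants → -1-01  -10-0(✓)  -10-1(✓)  -100-(✓)  -101-(✓)  01--1  01-1-  010--(✓)  110--(✓)
size-2^3 implicants → -10--
Unchecked terms (primes): -1-01, -10--, 0-010, 01--1, 01-1-, 1-000, 1-011, 1-101, 10-00, 1010-
Minterm coverage:
  m2 ⊆ 0-010 [E]
  m8 ⊆ -10-- [E]
  m9 ⊆ -1-01,-10--,01--1
  m11 ⊆ -10--,01--1,01-1-
  m13 ⊆ -1-01,01--1
  m14 ⊆ 01-1- [E]
  m15 ⊆ 01--1,01-1-
  m16 ⊆ 1-000,10-00
  m20 ⊆ 10-00,1010-
  m21 ⊆ 1-101,1010-
  m24 ⊆ -10--,1-000
  m25 ⊆ -1-01,-10--
  m26 ⊆ -10-- [E]
  m27 ⊆ -10--,1-011
E = {-10--, 0-010, 01-1-}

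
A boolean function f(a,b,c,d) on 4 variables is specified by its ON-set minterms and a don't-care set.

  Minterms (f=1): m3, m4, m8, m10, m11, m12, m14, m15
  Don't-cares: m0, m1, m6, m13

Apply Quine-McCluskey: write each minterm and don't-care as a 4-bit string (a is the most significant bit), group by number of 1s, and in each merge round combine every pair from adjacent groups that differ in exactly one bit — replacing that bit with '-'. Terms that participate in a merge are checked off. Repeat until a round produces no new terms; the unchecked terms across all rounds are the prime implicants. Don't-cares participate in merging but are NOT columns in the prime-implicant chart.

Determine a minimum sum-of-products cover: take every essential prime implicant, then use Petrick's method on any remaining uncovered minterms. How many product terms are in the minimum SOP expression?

3

[col 0] 0000*, 0001*, 0011*, 0100*, 0110*, 1000*, 1010*, 1011*, 1100*, 1101*, 1110*, 1111*
[col 1] -000*, -011, -100*, -110*, 0-00*, 00-1, 000-, 01-0*, 1-00*, 1-10*, 1-11*, 10-0*, 101-*, 11-0*, 11-1*, 110-*, 111-*
[col 2] --00, -1-0, 1--0, 1-1-, 11--
Prime implicants: --00, -011, -1-0, 00-1, 000-, 1--0, 1-1-, 11--
PI chart (minterm → PIs covering it):
  3 | -011,00-1
  4 | --00,-1-0
  8 | --00,1--0
  10 | 1--0,1-1-
  11 | -011,1-1-
  12 | --00,-1-0,1--0,11--
  14 | -1-0,1--0,1-1-,11--
  15 | 1-1-,11--
(no essential prime implicants)
Petrick residual → --00, -011, 1-1-
Minimum SOP uses 3 PIs: c'd' + b'cd + ac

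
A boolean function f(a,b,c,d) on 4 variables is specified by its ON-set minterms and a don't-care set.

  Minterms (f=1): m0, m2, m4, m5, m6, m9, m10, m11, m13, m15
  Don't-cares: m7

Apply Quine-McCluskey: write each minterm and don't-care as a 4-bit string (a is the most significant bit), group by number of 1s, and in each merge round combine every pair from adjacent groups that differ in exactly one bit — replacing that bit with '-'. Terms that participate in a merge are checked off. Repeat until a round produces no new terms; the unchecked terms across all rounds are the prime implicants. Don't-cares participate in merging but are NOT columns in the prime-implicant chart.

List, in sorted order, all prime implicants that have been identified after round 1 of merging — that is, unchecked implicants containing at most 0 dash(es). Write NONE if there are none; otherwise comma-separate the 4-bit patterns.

[col 0] 0000*, 0010*, 0100*, 0101*, 0110*, 0111*, 1001*, 1010*, 1011*, 1101*, 1111*
[col 1] -010, -101*, -111*, 0-00*, 0-10*, 00-0*, 01-0*, 01-1*, 010-*, 011-*, 1-01*, 1-11*, 10-1*, 101-, 11-1*
[col 2] -1-1, 0--0, 01--, 1--1
Prime implicants: -010, -1-1, 0--0, 01--, 1--1, 101-

NONE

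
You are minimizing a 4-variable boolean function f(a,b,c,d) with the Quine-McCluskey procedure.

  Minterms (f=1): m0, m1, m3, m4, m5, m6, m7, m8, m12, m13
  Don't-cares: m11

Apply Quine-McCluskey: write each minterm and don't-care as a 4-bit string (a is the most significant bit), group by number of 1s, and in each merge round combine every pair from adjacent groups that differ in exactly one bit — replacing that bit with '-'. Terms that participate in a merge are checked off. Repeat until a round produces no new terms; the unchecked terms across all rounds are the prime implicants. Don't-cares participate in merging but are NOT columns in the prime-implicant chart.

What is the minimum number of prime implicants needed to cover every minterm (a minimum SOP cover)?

Round 0: 0000✓ 0001✓ 0011✓ 0100✓ 0101✓ 0110✓ 0111✓ 1000✓ 1011✓ 1100✓ 1101✓
Round 1: -000✓ -011 -100✓ -101✓ 0-00✓ 0-01✓ 0-11✓ 00-1✓ 000-✓ 01-0✓ 01-1✓ 010-✓ 011-✓ 1-00✓ 110-✓
Round 2: --00 -10- 0--1 0-0- 01--
PIs = {--00, -011, -10-, 0--1, 0-0-, 01--}
Coverage chart:
  m0: --00,0-0-
  m1: 0--1,0-0-
  m3: -011,0--1
  m4: --00,-10-,0-0-,01--
  m5: -10-,0--1,0-0-,01--
  m6: 01-- ←essential
  m7: 0--1,01--
  m8: --00 ←essential
  m12: --00,-10-
  m13: -10- ←essential
Essential: --00, -10-, 01--
Petrick residual → 0--1
Min cover (4 terms): c'd' + bc' + a'd + a'b

4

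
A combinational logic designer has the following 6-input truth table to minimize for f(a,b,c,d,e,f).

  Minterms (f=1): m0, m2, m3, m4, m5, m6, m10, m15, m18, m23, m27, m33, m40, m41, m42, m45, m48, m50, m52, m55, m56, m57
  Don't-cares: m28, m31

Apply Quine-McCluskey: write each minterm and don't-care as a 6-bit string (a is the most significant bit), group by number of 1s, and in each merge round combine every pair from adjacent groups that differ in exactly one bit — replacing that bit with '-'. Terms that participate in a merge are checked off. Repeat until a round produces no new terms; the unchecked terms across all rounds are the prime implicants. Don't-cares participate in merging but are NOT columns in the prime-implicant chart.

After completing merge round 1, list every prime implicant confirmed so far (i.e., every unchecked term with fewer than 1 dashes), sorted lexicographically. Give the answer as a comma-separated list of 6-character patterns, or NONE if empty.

size-2^0 implicants → 000000(✓)  000010(✓)  000011(✓)  000100(✓)  000101(✓)  000110(✓)  001010(✓)  001111(✓)  010010(✓)  010111(✓)  011011(✓)  011100  011111(✓)  100001(✓)  101000(✓)  101001(✓)  101010(✓)  101101(✓)  110000(✓)  110010(✓)  110100(✓)  110111(✓)  111000(✓)  111001(✓)
size-2^1 implicants → -01010  -10010  -10111  0-0010  0-1111  00-010  000-00(✓)  000-10(✓)  0000-0(✓)  00001-  0001-0(✓)  00010-  01-111  011-11  1-1000(✓)  1-1001(✓)  10-001  101-01  1010-0  10100-(✓)  11-000  110-00  1100-0  11100-(✓)
size-2^2 implicants → 000--0  1-100-
Unchecked terms (primes): -01010, -10010, -10111, 0-0010, 0-1111, 00-010, 000--0, 00001-, 00010-, 01-111, 011-11, 011100, 1-100-, 10-001, 101-01, 1010-0, 11-000, 110-00, 1100-0

011100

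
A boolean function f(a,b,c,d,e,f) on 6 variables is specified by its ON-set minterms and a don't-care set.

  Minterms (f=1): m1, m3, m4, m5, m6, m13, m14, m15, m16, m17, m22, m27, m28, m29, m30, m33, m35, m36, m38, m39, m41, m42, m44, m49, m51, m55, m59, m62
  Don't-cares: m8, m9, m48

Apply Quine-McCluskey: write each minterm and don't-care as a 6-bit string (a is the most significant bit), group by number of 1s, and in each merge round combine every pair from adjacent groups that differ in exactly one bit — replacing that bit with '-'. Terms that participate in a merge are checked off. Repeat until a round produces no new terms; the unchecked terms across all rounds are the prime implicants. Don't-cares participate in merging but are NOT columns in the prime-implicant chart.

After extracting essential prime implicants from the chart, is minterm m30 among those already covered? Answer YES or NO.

[col 0] 000001*, 000011*, 000100*, 000101*, 000110*, 001000*, 001001*, 001101*, 001110*, 001111*, 010000*, 010001*, 010110*, 011011*, 011100*, 011101*, 011110*, 100001*, 100011*, 100100*, 100110*, 100111*, 101001*, 101010, 101100*, 110000*, 110001*, 110011*, 110111*, 111011*, 111110*
[col 1] -00001*, -00011*, -00100*, -00110*, -01001*, -10000*, -10001*, -11011, -11110, 0-0001*, 0-0110*, 0-1101, 0-1110*, 00-001*, 00-101*, 00-110*, 000-01*, 0000-1*, 0001-0*, 00010-, 001-01*, 00100-, 0011-1, 00111-, 01-110*, 01000-*, 0111-0, 01110-, 1-0001*, 1-0011*, 1-0111*, 10-001*, 10-100, 100-11*, 1000-1*, 1001-0*, 10011-, 11-011, 110-11*, 1100-1*, 11000-*
[col 2] --0001, -0-001, -000-1, -001-0, -1000-, 0--110, 00--01, 1-0-11, 1-00-1
Prime implicants: --0001, -0-001, -000-1, -001-0, -1000-, -11011, -11110, 0--110, 0-1101, 00--01, 00010-, 00100-, 0011-1, 00111-, 0111-0, 01110-, 1-0-11, 1-00-1, 10-100, 10011-, 101010, 11-011
PI chart (minterm → PIs covering it):
  1 | --0001,-0-001,-000-1,00--01
  3 | -000-1  (sole → essential)
  4 | -001-0,00010-
  5 | 00--01,00010-
  6 | -001-0,0--110
  13 | 0-1101,00--01,0011-1
  14 | 0--110,00111-
  15 | 0011-1,00111-
  16 | -1000-  (sole → essential)
  17 | --0001,-1000-
  22 | 0--110  (sole → essential)
  27 | -11011  (sole → essential)
  28 | 0111-0,01110-
  29 | 0-1101,01110-
  30 | -11110,0--110,0111-0
  33 | --0001,-0-001,-000-1,1-00-1
  35 | -000-1,1-0-11,1-00-1
  36 | -001-0,10-100
  38 | -001-0,10011-
  39 | 1-0-11,10011-
  41 | -0-001  (sole → essential)
  42 | 101010  (sole → essential)
  44 | 10-100  (sole → essential)
  49 | --0001,-1000-,1-00-1
  51 | 1-0-11,1-00-1,11-011
  55 | 1-0-11  (sole → essential)
  59 | -11011,11-011
  62 | -11110  (sole → essential)
Essential prime implicants: -0-001, -000-1, -1000-, -11011, -11110, 0--110, 1-0-11, 10-100, 101010

YES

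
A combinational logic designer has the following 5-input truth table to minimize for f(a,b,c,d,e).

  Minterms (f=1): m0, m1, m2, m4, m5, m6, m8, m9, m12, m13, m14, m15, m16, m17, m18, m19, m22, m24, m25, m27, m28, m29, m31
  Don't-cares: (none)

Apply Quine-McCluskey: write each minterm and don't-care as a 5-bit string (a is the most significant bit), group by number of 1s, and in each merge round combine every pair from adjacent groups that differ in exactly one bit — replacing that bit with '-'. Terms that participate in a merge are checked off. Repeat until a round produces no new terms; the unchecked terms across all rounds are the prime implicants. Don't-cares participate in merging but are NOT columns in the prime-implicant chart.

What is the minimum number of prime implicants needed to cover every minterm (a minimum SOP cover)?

[col 0] 00000*, 00001*, 00010*, 00100*, 00101*, 00110*, 01000*, 01001*, 01100*, 01101*, 01110*, 01111*, 10000*, 10001*, 10010*, 10011*, 10110*, 11000*, 11001*, 11011*, 11100*, 11101*, 11111*
[col 1] -0000*, -0001*, -0010*, -0110*, -1000*, -1001*, -1100*, -1101*, -1111*, 0-000*, 0-001*, 0-100*, 0-101*, 0-110*, 00-00*, 00-01*, 00-10*, 000-0*, 0000-*, 001-0*, 0010-*, 01-00*, 01-01*, 0100-*, 011-0*, 011-1*, 0110-*, 0111-*, 1-000*, 1-001*, 1-011*, 10-10*, 100-0*, 100-1*, 1000-*, 1001-*, 11-00*, 11-01*, 11-11*, 110-1*, 1100-*, 111-1*, 1110-*
[col 2] --000*, --001*, -0-10, -00-0, -000-*, -1-00*, -1-01*, -100-*, -11-1, -110-*, 0--00*, 0--01*, 0-00-*, 0-1-0, 0-10-*, 00--0, 00-0-*, 01-0-*, 011--, 1-0-1, 1-00-*, 100--, 11--1, 11-0-*
[col 3] --00-, -1-0-, 0--0-
Prime implicants: --00-, -0-10, -00-0, -1-0-, -11-1, 0--0-, 0-1-0, 00--0, 011--, 1-0-1, 100--, 11--1
PI chart (minterm → PIs covering it):
  0 | --00-,-00-0,0--0-,00--0
  1 | --00-,0--0-
  2 | -0-10,-00-0,00--0
  4 | 0--0-,0-1-0,00--0
  5 | 0--0-  (sole → essential)
  6 | -0-10,0-1-0,00--0
  8 | --00-,-1-0-,0--0-
  9 | --00-,-1-0-,0--0-
  12 | -1-0-,0--0-,0-1-0,011--
  13 | -1-0-,-11-1,0--0-,011--
  14 | 0-1-0,011--
  15 | -11-1,011--
  16 | --00-,-00-0,100--
  17 | --00-,1-0-1,100--
  18 | -0-10,-00-0,100--
  19 | 1-0-1,100--
  22 | -0-10  (sole → essential)
  24 | --00-,-1-0-
  25 | --00-,-1-0-,1-0-1,11--1
  27 | 1-0-1,11--1
  28 | -1-0-  (sole → essential)
  29 | -1-0-,-11-1,11--1
  31 | -11-1,11--1
Essential prime implicants: -0-10, -1-0-, 0--0-
Petrick residual → 011--, 100--, 11--1
Minimum SOP uses 6 PIs: b'de' + bd' + a'd' + a'bc + ab'c' + abe

6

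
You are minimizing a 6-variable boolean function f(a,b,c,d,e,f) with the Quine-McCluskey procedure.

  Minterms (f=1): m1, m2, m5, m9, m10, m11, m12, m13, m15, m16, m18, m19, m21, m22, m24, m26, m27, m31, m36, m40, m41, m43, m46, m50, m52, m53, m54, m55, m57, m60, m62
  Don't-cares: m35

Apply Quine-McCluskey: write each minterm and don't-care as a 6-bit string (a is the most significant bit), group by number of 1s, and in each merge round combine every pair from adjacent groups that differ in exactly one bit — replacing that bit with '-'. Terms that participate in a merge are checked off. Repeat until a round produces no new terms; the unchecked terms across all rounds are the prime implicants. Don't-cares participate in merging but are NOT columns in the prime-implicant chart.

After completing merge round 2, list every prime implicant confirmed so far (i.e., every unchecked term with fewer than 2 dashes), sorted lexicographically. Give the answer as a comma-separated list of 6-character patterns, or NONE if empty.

Round 0: 000001✓ 000010✓ 000101✓ 001001✓ 001010✓ 001011✓ 001100✓ 001101✓ 001111✓ 010000✓ 010010✓ 010011✓ 010101✓ 010110✓ 011000✓ 011010✓ 011011✓ 011111✓ 100011✓ 100100✓ 101000✓ 101001✓ 101011✓ 101110✓ 110010✓ 110100✓ 110101✓ 110110✓ 110111✓ 111001✓ 111100✓ 111110✓
Round 1: -01001✓ -01011✓ -10010✓ -10101 -10110✓ 0-0010✓ 0-0101 0-1010✓ 0-1011✓ 0-1111✓ 00-001✓ 00-010✓ 00-101✓ 000-01✓ 001-01✓ 001-11✓ 0010-1✓ 00101-✓ 0011-1✓ 00110- 01-000✓ 01-010✓ 01-011✓ 010-10✓ 0100-0✓ 01001-✓ 011-11✓ 0110-0✓ 01101-✓ 1-0100 1-1001 1-1110 10-011 1010-1✓ 10100- 11-100✓ 11-110✓ 110-10✓ 1101-0✓ 1101-1✓ 11010-✓ 11011-✓ 1111-0✓
Round 2: -010-1 -10-10 0--010 0-1-11 0-101- 00--01 001--1 01-0-0 01-01- 11-1-0 1101--
PIs = {-010-1, -10-10, -10101, 0--010, 0-0101, 0-1-11, 0-101-, 00--01, 001--1, 00110-, 01-0-0, 01-01-, 1-0100, 1-1001, 1-1110, 10-011, 10100-, 11-1-0, 1101--}

-10101, 0-0101, 00110-, 1-0100, 1-1001, 1-1110, 10-011, 10100-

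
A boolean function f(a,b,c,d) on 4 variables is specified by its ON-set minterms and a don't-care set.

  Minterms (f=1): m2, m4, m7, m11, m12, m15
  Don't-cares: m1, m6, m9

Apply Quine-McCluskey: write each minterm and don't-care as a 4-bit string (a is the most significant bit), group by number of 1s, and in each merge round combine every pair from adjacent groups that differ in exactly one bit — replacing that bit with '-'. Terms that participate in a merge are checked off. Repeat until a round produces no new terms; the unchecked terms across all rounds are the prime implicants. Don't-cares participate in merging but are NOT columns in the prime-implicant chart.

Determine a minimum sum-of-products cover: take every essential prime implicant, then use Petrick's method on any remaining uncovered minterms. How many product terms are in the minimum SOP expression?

size-2^0 implicants → 0001(✓)  0010(✓)  0100(✓)  0110(✓)  0111(✓)  1001(✓)  1011(✓)  1100(✓)  1111(✓)
size-2^1 implicants → -001  -100  -111  0-10  01-0  011-  1-11  10-1
Unchecked terms (primes): -001, -100, -111, 0-10, 01-0, 011-, 1-11, 10-1
Minterm coverage:
  m2 ⊆ 0-10 [E]
  m4 ⊆ -100,01-0
  m7 ⊆ -111,011-
  m11 ⊆ 1-11,10-1
  m12 ⊆ -100 [E]
  m15 ⊆ -111,1-11
E = {-100, 0-10}
Petrick residual → -111, 1-11
Cover = bc'd' + bcd + a'cd' + acd  |cover|=4

4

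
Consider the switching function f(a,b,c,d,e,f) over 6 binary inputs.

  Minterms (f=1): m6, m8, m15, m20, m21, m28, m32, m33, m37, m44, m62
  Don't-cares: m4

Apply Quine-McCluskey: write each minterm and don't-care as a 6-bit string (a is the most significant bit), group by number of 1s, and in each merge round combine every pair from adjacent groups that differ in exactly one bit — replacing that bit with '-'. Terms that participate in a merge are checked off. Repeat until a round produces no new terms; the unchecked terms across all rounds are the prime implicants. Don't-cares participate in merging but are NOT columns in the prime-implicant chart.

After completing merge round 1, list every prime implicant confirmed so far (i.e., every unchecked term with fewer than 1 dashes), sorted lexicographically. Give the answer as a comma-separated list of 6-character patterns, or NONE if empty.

001000, 001111, 101100, 111110

Round 0: 000100✓ 000110✓ 001000 001111 010100✓ 010101✓ 011100✓ 100000✓ 100001✓ 100101✓ 101100 111110
Round 1: 0-0100 0001-0 01-100 01010- 100-01 10000-
PIs = {0-0100, 0001-0, 001000, 001111, 01-100, 01010-, 100-01, 10000-, 101100, 111110}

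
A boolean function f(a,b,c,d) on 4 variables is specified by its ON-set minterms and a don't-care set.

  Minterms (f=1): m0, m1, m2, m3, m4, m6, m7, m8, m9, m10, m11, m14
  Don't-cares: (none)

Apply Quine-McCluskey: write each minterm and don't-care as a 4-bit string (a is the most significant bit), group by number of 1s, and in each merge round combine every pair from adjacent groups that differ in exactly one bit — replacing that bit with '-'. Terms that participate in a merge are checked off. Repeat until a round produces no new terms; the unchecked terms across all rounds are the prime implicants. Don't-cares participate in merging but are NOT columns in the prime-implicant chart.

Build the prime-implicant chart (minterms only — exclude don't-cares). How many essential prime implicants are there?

Round 0: 0000✓ 0001✓ 0010✓ 0011✓ 0100✓ 0110✓ 0111✓ 1000✓ 1001✓ 1010✓ 1011✓ 1110✓
Round 1: -000✓ -001✓ -010✓ -011✓ -110✓ 0-00✓ 0-10✓ 0-11✓ 00-0✓ 00-1✓ 000-✓ 001-✓ 01-0✓ 011-✓ 1-10✓ 10-0✓ 10-1✓ 100-✓ 101-✓
Round 2: --10 -0-0✓ -0-1✓ -00-✓ -01-✓ 0--0 0-1- 00--✓ 10--✓
Round 3: -0--
PIs = {--10, -0--, 0--0, 0-1-}
Coverage chart:
  m0: -0--,0--0
  m1: -0-- ←essential
  m2: --10,-0--,0--0,0-1-
  m3: -0--,0-1-
  m4: 0--0 ←essential
  m6: --10,0--0,0-1-
  m7: 0-1- ←essential
  m8: -0-- ←essential
  m9: -0-- ←essential
  m10: --10,-0--
  m11: -0-- ←essential
  m14: --10 ←essential
Essential: --10, -0--, 0--0, 0-1-

4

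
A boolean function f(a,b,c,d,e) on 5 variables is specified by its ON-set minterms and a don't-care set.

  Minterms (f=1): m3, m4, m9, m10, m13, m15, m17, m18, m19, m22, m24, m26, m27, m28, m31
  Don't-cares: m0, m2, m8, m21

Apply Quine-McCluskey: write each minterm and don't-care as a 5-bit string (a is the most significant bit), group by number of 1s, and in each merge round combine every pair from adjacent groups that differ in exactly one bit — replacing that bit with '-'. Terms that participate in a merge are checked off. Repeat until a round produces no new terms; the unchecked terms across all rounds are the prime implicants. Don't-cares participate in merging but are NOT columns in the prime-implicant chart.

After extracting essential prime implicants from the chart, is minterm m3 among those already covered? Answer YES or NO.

size-2^0 implicants → 00000(✓)  00010(✓)  00011(✓)  00100(✓)  01000(✓)  01001(✓)  01010(✓)  01101(✓)  01111(✓)  10001(✓)  10010(✓)  10011(✓)  10101(✓)  10110(✓)  11000(✓)  11010(✓)  11011(✓)  11100(✓)  11111(✓)
size-2^1 implicants → -0010(✓)  -0011(✓)  -1000(✓)  -1010(✓)  -1111  0-000(✓)  0-010(✓)  00-00  000-0(✓)  0001-(✓)  01-01  010-0(✓)  0100-  011-1  1-010(✓)  1-011(✓)  10-01  10-10  100-1  1001-(✓)  11-00  11-11  110-0(✓)  1101-(✓)
size-2^2 implicants → --010  -001-  -10-0  0-0-0  1-01-
Unchecked terms (primes): --010, -001-, -10-0, -1111, 0-0-0, 00-00, 01-01, 0100-, 011-1, 1-01-, 10-01, 10-10, 100-1, 11-00, 11-11
Minterm coverage:
  m3 ⊆ -001- [E]
  m4 ⊆ 00-00 [E]
  m9 ⊆ 01-01,0100-
  m10 ⊆ --010,-10-0,0-0-0
  m13 ⊆ 01-01,011-1
  m15 ⊆ -1111,011-1
  m17 ⊆ 10-01,100-1
  m18 ⊆ --010,-001-,1-01-,10-10
  m19 ⊆ -001-,1-01-,100-1
  m22 ⊆ 10-10 [E]
  m24 ⊆ -10-0,11-00
  m26 ⊆ --010,-10-0,1-01-
  m27 ⊆ 1-01-,11-11
  m28 ⊆ 11-00 [E]
  m31 ⊆ -1111,11-11
E = {-001-, 00-00, 10-10, 11-00}

YES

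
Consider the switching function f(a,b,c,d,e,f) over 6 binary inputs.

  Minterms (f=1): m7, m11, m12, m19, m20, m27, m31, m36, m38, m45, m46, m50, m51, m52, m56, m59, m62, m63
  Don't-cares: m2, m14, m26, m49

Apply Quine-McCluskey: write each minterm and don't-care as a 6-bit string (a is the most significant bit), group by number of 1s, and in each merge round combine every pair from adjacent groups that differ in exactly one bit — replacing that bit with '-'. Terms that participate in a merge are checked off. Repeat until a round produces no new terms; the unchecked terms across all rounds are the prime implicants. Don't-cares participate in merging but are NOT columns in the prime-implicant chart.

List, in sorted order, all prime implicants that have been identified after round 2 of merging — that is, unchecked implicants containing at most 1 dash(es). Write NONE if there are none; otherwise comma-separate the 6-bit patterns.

[col 0] 000010, 000111, 001011*, 001100*, 001110*, 010011*, 010100*, 011010*, 011011*, 011111*, 100100*, 100110*, 101101, 101110*, 110001*, 110010*, 110011*, 110100*, 111000, 111011*, 111110*, 111111*
[col 1] -01110, -10011*, -10100, -11011*, -11111*, 0-1011, 0011-0, 01-011*, 011-11*, 01101-, 1-0100, 1-1110, 10-110, 1001-0, 11-011*, 1100-1, 11001-, 111-11*, 11111-
[col 2] -1-011, -11-11
Prime implicants: -01110, -1-011, -10100, -11-11, 0-1011, 000010, 000111, 0011-0, 01101-, 1-0100, 1-1110, 10-110, 1001-0, 101101, 1100-1, 11001-, 111000, 11111-

-01110, -10100, 0-1011, 000010, 000111, 0011-0, 01101-, 1-0100, 1-1110, 10-110, 1001-0, 101101, 1100-1, 11001-, 111000, 11111-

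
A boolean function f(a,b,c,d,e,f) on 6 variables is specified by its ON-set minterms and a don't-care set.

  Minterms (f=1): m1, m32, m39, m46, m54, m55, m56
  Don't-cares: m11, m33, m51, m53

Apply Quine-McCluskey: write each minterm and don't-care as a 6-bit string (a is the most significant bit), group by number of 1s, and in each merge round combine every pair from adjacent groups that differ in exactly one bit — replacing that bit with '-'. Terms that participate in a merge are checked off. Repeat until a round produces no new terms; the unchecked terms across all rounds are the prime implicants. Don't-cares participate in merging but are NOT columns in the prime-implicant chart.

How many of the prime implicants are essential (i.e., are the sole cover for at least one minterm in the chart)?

6

[col 0] 000001*, 001011, 100000*, 100001*, 100111*, 101110, 110011*, 110101*, 110110*, 110111*, 111000
[col 1] -00001, 1-0111, 10000-, 110-11, 1101-1, 11011-
Prime implicants: -00001, 001011, 1-0111, 10000-, 101110, 110-11, 1101-1, 11011-, 111000
PI chart (minterm → PIs covering it):
  1 | -00001  (sole → essential)
  32 | 10000-  (sole → essential)
  39 | 1-0111  (sole → essential)
  46 | 101110  (sole → essential)
  54 | 11011-  (sole → essential)
  55 | 1-0111,110-11,1101-1,11011-
  56 | 111000  (sole → essential)
Essential prime implicants: -00001, 1-0111, 10000-, 101110, 11011-, 111000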